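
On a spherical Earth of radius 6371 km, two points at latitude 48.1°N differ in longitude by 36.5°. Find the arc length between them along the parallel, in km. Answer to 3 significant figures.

2710 km

Arc length along a parallel = R cos φ · Δλ (with Δλ in radians).
= 6371 × cos 48.1° × (36.5° × π/180) = 6371 × 0.6678 × 0.6370 ≈ 2710 km.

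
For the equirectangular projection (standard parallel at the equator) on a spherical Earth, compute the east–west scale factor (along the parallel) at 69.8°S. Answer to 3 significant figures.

Plate carrée maps x = Rλ, y = Rφ. The meridian scale is h = 1 and the parallel scale is k = 1/cos φ = sec φ.
k = 1/cos 69.8° = 1/0.3453 = 2.896.

2.90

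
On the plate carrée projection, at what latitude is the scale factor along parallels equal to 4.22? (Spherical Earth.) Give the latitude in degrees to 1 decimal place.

76.3°

Plate carrée: h = 1, k = sec φ along parallels.
sec φ = 4.22  ⇒  cos φ = 0.2370  ⇒  φ ≈ 76.3°.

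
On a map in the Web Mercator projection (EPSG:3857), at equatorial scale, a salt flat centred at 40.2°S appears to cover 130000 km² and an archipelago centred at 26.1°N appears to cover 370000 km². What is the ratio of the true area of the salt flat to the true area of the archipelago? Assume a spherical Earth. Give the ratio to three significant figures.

Mercator's areal exaggeration is sec²φ; hence true area = (apparent area) · cos²φ.
True area of salt flat: 130000 × cos²(40.2°) = 130000 × 0.5834 = 75840 km².
True area of archipelago: 370000 × cos²(26.1°) = 370000 × 0.8065 = 298400 km².
Ratio = 75840 / 298400 ≈ 0.254.

0.254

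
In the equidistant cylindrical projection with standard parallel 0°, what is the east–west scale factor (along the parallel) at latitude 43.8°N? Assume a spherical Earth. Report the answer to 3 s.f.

1.39

In the plate carrée (x = Rλ, y = Rφ), meridians are true-scale (h = 1) and parallels are stretched by k = sec φ.
k = 1/cos 43.8° = 1/0.7218 = 1.386.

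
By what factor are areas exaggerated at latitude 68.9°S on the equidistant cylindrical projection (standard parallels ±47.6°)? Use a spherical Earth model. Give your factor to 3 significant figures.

The equidistant cylindrical projection with φ₀ = 47.6° has h = 1 (meridians true) and k = cos φ₀ / cos φ along parallels.
Areal scale = h·k = 1 × cos φ₀ / cos φ; at 68.9°, h = 1.000, k = 1.873, so h·k = 1.873.

1.87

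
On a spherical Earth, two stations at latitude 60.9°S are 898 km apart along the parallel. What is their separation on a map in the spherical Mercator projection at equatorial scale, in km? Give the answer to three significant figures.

The Mercator projection is conformal; its linear scale factor is the same in every direction and equals sec φ = 1/cos φ.
Along the parallel, k = sec 60.9° = 1/0.4863 = 2.056.
Map distance = 898 × 2.056 ≈ 1850 km.

1850 km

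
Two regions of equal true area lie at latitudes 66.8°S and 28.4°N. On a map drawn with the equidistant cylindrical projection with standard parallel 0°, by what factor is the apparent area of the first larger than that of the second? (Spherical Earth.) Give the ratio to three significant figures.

2.23

Plate carrée maps x = Rλ, y = Rφ. The meridian scale is h = 1 and the parallel scale is k = 1/cos φ = sec φ.
Areal scale at 66.8°: h·k = 1.000 × 2.538 = 2.538.
Areal scale at 28.4°: h·k = 1.000 × 1.137 = 1.137.
Ratio = 2.538/1.137 ≈ 2.23.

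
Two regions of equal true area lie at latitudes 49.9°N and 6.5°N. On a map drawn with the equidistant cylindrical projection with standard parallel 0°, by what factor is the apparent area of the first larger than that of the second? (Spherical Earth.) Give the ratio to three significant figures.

For the equirectangular projection with φ₀ = 0 (plate carrée), h = 1 along meridians and k = sec φ along parallels.
Areal scale at 49.9°: h·k = 1.000 × 1.552 = 1.552.
Areal scale at 6.5°: h·k = 1.000 × 1.006 = 1.006.
Ratio = 1.552/1.006 ≈ 1.54.

1.54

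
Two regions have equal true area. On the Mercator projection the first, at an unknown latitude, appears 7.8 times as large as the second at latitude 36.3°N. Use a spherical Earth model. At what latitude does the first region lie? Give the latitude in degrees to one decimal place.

On Mercator, (apparent₁)/(apparent₂) = sec²φ₁ / sec²φ₂ when true areas are equal.
cos²φ₂ / cos²φ₁ = 7.8  ⇒  cos φ₁ = cos 36.3° / √7.8 = 0.8059/2.793 = 0.2886.
φ₁ = arccos(0.2886) ≈ 73.2°.

73.2°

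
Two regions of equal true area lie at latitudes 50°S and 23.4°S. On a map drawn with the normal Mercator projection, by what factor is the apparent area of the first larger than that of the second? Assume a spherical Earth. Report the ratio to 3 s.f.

2.04

Mercator areal scale is sec²φ.
At 50°: sec²(50°) = 1/0.6428² = 2.420.
At 23.4°: sec²(23.4°) = 1/0.9178² = 1.187.
Ratio = 2.420/1.187 = cos²(23.4°)/cos²(50°) ≈ 2.04.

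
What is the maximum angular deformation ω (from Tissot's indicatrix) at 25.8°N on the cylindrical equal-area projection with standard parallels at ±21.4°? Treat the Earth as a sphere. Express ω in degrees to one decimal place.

3.8°

A cylindrical equal-area projection with standard parallel φ₀ has meridian scale h = cos φ / cos φ₀ and parallel scale k = cos φ₀ / cos φ (so areas are preserved, h·k = 1).
At 25.8°: h = 0.9670, k = 1.034; principal scales a = 1.034, b = 0.9670.
sin(ω/2) = (a − b)/(a + b) = 0.06715/2.001 = 0.03356, so ω = 2 arcsin(0.03356) ≈ 3.8°.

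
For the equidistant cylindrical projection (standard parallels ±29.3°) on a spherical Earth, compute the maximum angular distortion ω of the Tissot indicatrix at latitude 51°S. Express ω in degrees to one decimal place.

18.6°

In the equirectangular projection with standard parallel φ₀ = 29.3° (x = Rλ cos φ₀, y = Rφ), meridians are true-scale (h = 1) and the parallel scale is k = cos φ₀ / cos φ.
At 51°: h = 1.000, k = 1.386; principal scales a = 1.386, b = 1.000.
sin(ω/2) = (a − b)/(a + b) = 0.3857/2.386 = 0.1617, so ω = 2 arcsin(0.1617) ≈ 18.6°.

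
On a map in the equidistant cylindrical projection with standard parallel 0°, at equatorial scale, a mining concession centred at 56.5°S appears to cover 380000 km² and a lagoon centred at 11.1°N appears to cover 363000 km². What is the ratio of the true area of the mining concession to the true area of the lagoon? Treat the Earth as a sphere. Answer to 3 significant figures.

0.589

Plate carrée has h = 1 and k = sec φ, giving areal scale sec φ; true area = (apparent area) · cos φ.
True area of mining concession: 380000 × cos(56.5°) = 380000 × 0.5519 = 209700 km².
True area of lagoon: 363000 × cos(11.1°) = 363000 × 0.9813 = 356200 km².
Ratio = 209700 / 356200 ≈ 0.589.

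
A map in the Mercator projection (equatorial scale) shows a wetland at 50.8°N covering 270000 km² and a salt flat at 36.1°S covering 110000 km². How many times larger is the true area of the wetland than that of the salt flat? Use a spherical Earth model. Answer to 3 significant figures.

Mercator's areal exaggeration is sec²φ; hence true area = (apparent area) · cos²φ.
True area of wetland: 270000 × cos²(50.8°) = 270000 × 0.3995 = 107900 km².
True area of salt flat: 110000 × cos²(36.1°) = 110000 × 0.6528 = 71810 km².
Ratio = 107900 / 71810 ≈ 1.50.

1.50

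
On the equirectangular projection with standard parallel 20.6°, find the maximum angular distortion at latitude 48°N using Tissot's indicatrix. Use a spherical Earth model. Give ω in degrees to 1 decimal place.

In the equirectangular projection with standard parallel φ₀ = 20.6° (x = Rλ cos φ₀, y = Rφ), meridians are true-scale (h = 1) and the parallel scale is k = cos φ₀ / cos φ.
At 48°: h = 1.000, k = 1.399; principal scales a = 1.399, b = 1.000.
sin(ω/2) = (a − b)/(a + b) = 0.3989/2.399 = 0.1663, so ω = 2 arcsin(0.1663) ≈ 19.1°.

19.1°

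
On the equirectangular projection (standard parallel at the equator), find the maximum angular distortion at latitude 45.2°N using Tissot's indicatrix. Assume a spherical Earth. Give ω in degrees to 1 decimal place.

For the equirectangular projection with φ₀ = 0 (plate carrée), h = 1 along meridians and k = sec φ along parallels.
At 45.2°: h = 1.000, k = 1.419; principal scales a = 1.419, b = 1.000.
sin(ω/2) = (a − b)/(a + b) = 0.4192/2.419 = 0.1733, so ω = 2 arcsin(0.1733) ≈ 20.0°.

20.0°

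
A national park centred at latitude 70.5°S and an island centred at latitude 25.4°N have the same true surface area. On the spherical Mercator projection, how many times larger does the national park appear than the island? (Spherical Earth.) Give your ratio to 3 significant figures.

On Mercator, area is exaggerated by sec²φ = 1/cos²φ.
At 70.5°: sec²(70.5°) = 1/0.3338² = 8.974.
At 25.4°: sec²(25.4°) = 1/0.9033² = 1.225.
Ratio = 8.974/1.225 = cos²(25.4°)/cos²(70.5°) ≈ 7.32.

7.32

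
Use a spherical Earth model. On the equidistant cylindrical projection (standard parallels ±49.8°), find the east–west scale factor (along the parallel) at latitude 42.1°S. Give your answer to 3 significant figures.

0.870

In the equirectangular projection with standard parallel φ₀ = 49.8° (x = Rλ cos φ₀, y = Rφ), meridians are true-scale (h = 1) and the parallel scale is k = cos φ₀ / cos φ.
k = cos 49.8° / cos 42.1° = 0.6455/0.7420 = 0.8699.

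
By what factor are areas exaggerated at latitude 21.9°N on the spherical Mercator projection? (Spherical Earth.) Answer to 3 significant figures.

1.16

For Mercator, h = k = sec φ (a conformal cylindrical projection has a single point scale, 1/cos φ).
Areal scale = k² = sec²φ = 1/cos²(21.9°) = 1/0.9278² = 1.162.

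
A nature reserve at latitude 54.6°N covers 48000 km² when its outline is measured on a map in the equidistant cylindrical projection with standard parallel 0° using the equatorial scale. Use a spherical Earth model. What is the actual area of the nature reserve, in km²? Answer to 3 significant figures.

27800 km²

Plate carrée maps x = Rλ, y = Rφ. The meridian scale is h = 1 and the parallel scale is k = 1/cos φ = sec φ.
Areal scale = h·k = 1 × sec φ; at 54.6°, h = 1.000, k = 1.726, so h·k = 1.726.
True area = apparent / (areal scale) = 48000 / 1.726 ≈ 27800 km².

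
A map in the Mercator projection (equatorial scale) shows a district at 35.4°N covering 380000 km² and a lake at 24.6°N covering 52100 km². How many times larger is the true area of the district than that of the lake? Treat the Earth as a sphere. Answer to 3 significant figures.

Mercator's areal exaggeration is sec²φ; hence true area = (apparent area) · cos²φ.
True area of district: 380000 × cos²(35.4°) = 380000 × 0.6644 = 252500 km².
True area of lake: 52100 × cos²(24.6°) = 52100 × 0.8267 = 43070 km².
Ratio = 252500 / 43070 ≈ 5.86.

5.86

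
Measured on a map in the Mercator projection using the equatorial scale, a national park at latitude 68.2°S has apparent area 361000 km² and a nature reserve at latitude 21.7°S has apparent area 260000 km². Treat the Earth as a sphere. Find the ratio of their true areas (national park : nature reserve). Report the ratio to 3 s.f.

On Mercator the areal scale is sec²φ, so true area = apparent × cos²φ.
True area of national park: 361000 × cos²(68.2°) = 361000 × 0.1379 = 49790 km².
True area of nature reserve: 260000 × cos²(21.7°) = 260000 × 0.8633 = 224500 km².
Ratio = 49790 / 224500 ≈ 0.222.

0.222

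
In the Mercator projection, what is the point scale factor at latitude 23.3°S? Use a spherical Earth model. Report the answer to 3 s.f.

For Mercator, h = k = sec φ (a conformal cylindrical projection has a single point scale, 1/cos φ).
k = 1/cos 23.3° = 1/0.9184 = 1.089.

1.09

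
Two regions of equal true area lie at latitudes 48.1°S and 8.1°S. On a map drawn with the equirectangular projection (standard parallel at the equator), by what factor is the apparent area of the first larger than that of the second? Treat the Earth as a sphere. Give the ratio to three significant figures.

For the equirectangular projection with φ₀ = 0 (plate carrée), h = 1 along meridians and k = sec φ along parallels.
Areal scale at 48.1°: h·k = 1.000 × 1.497 = 1.497.
Areal scale at 8.1°: h·k = 1.000 × 1.010 = 1.010.
Ratio = 1.497/1.010 ≈ 1.48.

1.48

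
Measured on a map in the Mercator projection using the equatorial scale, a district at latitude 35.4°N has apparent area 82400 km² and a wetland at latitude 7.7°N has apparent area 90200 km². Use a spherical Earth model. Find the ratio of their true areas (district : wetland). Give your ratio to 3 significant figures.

0.618

Mercator's areal exaggeration is sec²φ; hence true area = (apparent area) · cos²φ.
True area of district: 82400 × cos²(35.4°) = 82400 × 0.6644 = 54750 km².
True area of wetland: 90200 × cos²(7.7°) = 90200 × 0.9820 = 88580 km².
Ratio = 54750 / 88580 ≈ 0.618.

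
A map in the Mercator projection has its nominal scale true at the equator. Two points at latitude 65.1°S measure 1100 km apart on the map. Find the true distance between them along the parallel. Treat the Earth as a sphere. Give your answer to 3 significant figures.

463 km

Mercator is conformal, so the point scale is isotropic: h = k = sec φ = 1/cos φ.
Along the parallel at 65.1°, map distances are exaggerated by k = sec 65.1° = 2.375.
True distance = 1100 / 2.375 = 1100 × cos 65.1° ≈ 463 km.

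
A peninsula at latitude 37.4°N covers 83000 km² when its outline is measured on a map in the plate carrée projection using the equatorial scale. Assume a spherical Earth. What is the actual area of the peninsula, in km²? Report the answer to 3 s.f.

Plate carrée maps x = Rλ, y = Rφ. The meridian scale is h = 1 and the parallel scale is k = 1/cos φ = sec φ.
Areal scale = h·k = 1 × sec φ; at 37.4°, h = 1.000, k = 1.259, so h·k = 1.259.
True area = apparent / (areal scale) = 83000 / 1.259 ≈ 65900 km².

65900 km²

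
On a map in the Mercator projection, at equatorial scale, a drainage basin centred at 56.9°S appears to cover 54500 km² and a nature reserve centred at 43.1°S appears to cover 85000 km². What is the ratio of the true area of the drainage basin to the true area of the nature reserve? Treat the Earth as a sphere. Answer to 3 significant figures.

0.359

On Mercator the areal scale is sec²φ, so true area = apparent × cos²φ.
True area of drainage basin: 54500 × cos²(56.9°) = 54500 × 0.2982 = 16250 km².
True area of nature reserve: 85000 × cos²(43.1°) = 85000 × 0.5331 = 45320 km².
Ratio = 16250 / 45320 ≈ 0.359.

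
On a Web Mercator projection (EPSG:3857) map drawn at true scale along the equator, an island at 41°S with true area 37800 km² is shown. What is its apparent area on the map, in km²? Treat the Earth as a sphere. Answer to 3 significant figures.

For Mercator, h = k = sec φ (a conformal cylindrical projection has a single point scale, 1/cos φ).
Areal scale = k² = sec²φ = 1/cos²(41°) = 1/0.7547² = 1.756.
Apparent area = 37800 × 1.756 ≈ 66400 km².

66400 km²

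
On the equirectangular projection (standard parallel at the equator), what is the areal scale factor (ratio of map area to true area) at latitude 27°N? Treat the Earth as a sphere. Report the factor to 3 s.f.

1.12

In the plate carrée (x = Rλ, y = Rφ), meridians are true-scale (h = 1) and parallels are stretched by k = sec φ.
Areal scale = h·k = 1 × sec φ; at 27°, h = 1.000, k = 1.122, so h·k = 1.122.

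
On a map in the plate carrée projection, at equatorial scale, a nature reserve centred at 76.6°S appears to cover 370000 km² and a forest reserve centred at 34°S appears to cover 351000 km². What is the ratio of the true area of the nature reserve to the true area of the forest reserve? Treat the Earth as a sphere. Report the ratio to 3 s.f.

0.295

On the plate carrée, areal scale = h·k = 1 × sec φ, so true area = apparent × cos φ.
True area of nature reserve: 370000 × cos(76.6°) = 370000 × 0.2317 = 85750 km².
True area of forest reserve: 351000 × cos(34°) = 351000 × 0.8290 = 291000 km².
Ratio = 85750 / 291000 ≈ 0.295.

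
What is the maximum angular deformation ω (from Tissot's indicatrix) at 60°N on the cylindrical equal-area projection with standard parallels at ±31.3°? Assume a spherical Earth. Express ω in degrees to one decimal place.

A cylindrical equal-area projection with standard parallel φ₀ has meridian scale h = cos φ / cos φ₀ and parallel scale k = cos φ₀ / cos φ (so areas are preserved, h·k = 1).
At 60°: h = 0.5852, k = 1.709; principal scales a = 1.709, b = 0.5852.
sin(ω/2) = (a − b)/(a + b) = 1.124/2.294 = 0.4898, so ω = 2 arcsin(0.4898) ≈ 58.7°.

58.7°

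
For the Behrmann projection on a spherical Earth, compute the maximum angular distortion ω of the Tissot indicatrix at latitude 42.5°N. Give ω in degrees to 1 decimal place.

18.4°

Behrmann is a cylindrical equal-area projection with standard parallels at ±30°. Cylindrical equal-area (φ₀ = 30°): h = cos φ / cos 30° along meridians, k = cos 30° / cos φ along parallels; h·k = 1.
At 42.5°: h = 0.8513, k = 1.175; principal scales a = 1.175, b = 0.8513.
sin(ω/2) = (a − b)/(a + b) = 0.3233/2.026 = 0.1596, so ω = 2 arcsin(0.1596) ≈ 18.4°.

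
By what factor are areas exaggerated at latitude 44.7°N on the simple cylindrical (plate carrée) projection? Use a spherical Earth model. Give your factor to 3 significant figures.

1.41

For the equirectangular projection with φ₀ = 0 (plate carrée), h = 1 along meridians and k = sec φ along parallels.
Areal scale = h·k = 1 × sec φ; at 44.7°, h = 1.000, k = 1.407, so h·k = 1.407.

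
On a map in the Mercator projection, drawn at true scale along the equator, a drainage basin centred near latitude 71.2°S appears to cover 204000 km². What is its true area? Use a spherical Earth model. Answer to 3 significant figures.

Mercator is conformal, so the point scale is isotropic: h = k = sec φ = 1/cos φ.
Areal scale = k² = sec²φ = 1/cos²(71.2°) = 1/0.3223² = 9.629.
True area = apparent / (areal scale) = 204000 / 9.629 ≈ 21200 km².

21200 km²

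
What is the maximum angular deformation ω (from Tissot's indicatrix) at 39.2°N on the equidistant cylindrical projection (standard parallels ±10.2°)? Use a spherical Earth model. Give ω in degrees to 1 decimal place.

In the equirectangular projection with standard parallel φ₀ = 10.2° (x = Rλ cos φ₀, y = Rφ), meridians are true-scale (h = 1) and the parallel scale is k = cos φ₀ / cos φ.
At 39.2°: h = 1.000, k = 1.270; principal scales a = 1.270, b = 1.000.
sin(ω/2) = (a − b)/(a + b) = 0.2700/2.270 = 0.1190, so ω = 2 arcsin(0.1190) ≈ 13.7°.

13.7°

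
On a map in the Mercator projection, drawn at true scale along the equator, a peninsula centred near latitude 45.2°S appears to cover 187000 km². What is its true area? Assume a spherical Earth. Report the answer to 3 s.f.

Mercator is conformal, so the point scale is isotropic: h = k = sec φ = 1/cos φ.
Areal scale = k² = sec²φ = 1/cos²(45.2°) = 1/0.7046² = 2.014.
True area = apparent / (areal scale) = 187000 / 2.014 ≈ 92800 km².

92800 km²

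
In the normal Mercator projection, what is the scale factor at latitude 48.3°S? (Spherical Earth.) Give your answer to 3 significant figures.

Mercator is conformal, so the point scale is isotropic: h = k = sec φ = 1/cos φ.
k = 1/cos 48.3° = 1/0.6652 = 1.503.

1.50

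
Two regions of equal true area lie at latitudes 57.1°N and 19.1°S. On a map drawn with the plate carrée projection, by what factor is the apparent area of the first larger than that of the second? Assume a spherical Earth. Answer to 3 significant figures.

1.74

Plate carrée maps x = Rλ, y = Rφ. The meridian scale is h = 1 and the parallel scale is k = 1/cos φ = sec φ.
Areal scale at 57.1°: h·k = 1.000 × 1.841 = 1.841.
Areal scale at 19.1°: h·k = 1.000 × 1.058 = 1.058.
Ratio = 1.841/1.058 ≈ 1.74.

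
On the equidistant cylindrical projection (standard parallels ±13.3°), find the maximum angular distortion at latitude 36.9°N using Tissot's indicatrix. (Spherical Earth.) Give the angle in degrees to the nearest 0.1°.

11.2°

In the equirectangular projection with standard parallel φ₀ = 13.3° (x = Rλ cos φ₀, y = Rφ), meridians are true-scale (h = 1) and the parallel scale is k = cos φ₀ / cos φ.
At 36.9°: h = 1.000, k = 1.217; principal scales a = 1.217, b = 1.000.
sin(ω/2) = (a − b)/(a + b) = 0.2170/2.217 = 0.09786, so ω = 2 arcsin(0.09786) ≈ 11.2°.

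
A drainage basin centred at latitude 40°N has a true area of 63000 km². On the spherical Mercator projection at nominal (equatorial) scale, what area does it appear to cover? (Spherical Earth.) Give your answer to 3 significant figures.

107000 km²

The Mercator projection is conformal; its linear scale factor is the same in every direction and equals sec φ = 1/cos φ.
Areal scale = k² = sec²φ = 1/cos²(40°) = 1/0.7660² = 1.704.
Apparent area = 63000 × 1.704 ≈ 107000 km².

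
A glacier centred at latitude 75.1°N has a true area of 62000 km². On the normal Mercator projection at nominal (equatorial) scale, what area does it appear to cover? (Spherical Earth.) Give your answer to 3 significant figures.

The Mercator projection is conformal; its linear scale factor is the same in every direction and equals sec φ = 1/cos φ.
Areal scale = k² = sec²φ = 1/cos²(75.1°) = 1/0.2571² = 15.12.
Apparent area = 62000 × 15.12 ≈ 938000 km².

938000 km²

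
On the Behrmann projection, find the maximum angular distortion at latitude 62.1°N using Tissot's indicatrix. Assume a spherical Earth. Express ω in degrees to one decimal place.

66.5°

Behrmann is a cylindrical equal-area projection with standard parallels at ±30°. Cylindrical equal-area (φ₀ = 30°): h = cos φ / cos 30° along meridians, k = cos 30° / cos φ along parallels; h·k = 1.
At 62.1°: h = 0.5403, k = 1.851; principal scales a = 1.851, b = 0.5403.
sin(ω/2) = (a − b)/(a + b) = 1.310/2.391 = 0.5481, so ω = 2 arcsin(0.5481) ≈ 66.5°.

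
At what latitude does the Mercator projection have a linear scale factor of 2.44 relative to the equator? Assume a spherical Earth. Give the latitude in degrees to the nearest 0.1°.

Mercator scale is k = sec φ = 1/cos φ.
1/cos φ = 2.44  ⇒  cos φ = 0.4098  ⇒  φ = arccos(0.4098) ≈ 65.8°.

65.8°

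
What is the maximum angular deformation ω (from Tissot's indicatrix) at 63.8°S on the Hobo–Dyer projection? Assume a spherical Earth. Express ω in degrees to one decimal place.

63.6°

Hobo–Dyer is a cylindrical equal-area projection with standard parallels at ±37.5°. Cylindrical equal-area (φ₀ = 37.5°): h = cos φ / cos 37.5° along meridians, k = cos 37.5° / cos φ along parallels; h·k = 1.
At 63.8°: h = 0.5565, k = 1.797; principal scales a = 1.797, b = 0.5565.
sin(ω/2) = (a − b)/(a + b) = 1.240/2.353 = 0.5271, so ω = 2 arcsin(0.5271) ≈ 63.6°.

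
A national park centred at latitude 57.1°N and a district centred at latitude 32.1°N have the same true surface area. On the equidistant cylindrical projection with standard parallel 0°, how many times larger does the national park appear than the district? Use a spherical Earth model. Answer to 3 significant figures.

1.56

In the plate carrée (x = Rλ, y = Rφ), meridians are true-scale (h = 1) and parallels are stretched by k = sec φ.
Areal scale at 57.1°: h·k = 1.000 × 1.841 = 1.841.
Areal scale at 32.1°: h·k = 1.000 × 1.180 = 1.180.
Ratio = 1.841/1.180 ≈ 1.56.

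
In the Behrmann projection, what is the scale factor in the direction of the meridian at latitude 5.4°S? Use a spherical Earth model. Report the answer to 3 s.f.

1.15

Behrmann is a cylindrical equal-area projection with standard parallels at ±30°. A cylindrical equal-area projection with standard parallel φ₀ has meridian scale h = cos φ / cos φ₀ and parallel scale k = cos φ₀ / cos φ (so areas are preserved, h·k = 1).
h = cos 5.4° / cos 30° = 0.9956/0.8660 = 1.150.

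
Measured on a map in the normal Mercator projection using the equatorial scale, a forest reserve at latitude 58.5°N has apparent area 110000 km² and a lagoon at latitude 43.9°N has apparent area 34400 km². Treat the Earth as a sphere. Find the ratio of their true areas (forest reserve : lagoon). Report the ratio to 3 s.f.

Mercator's areal exaggeration is sec²φ; hence true area = (apparent area) · cos²φ.
True area of forest reserve: 110000 × cos²(58.5°) = 110000 × 0.2730 = 30030 km².
True area of lagoon: 34400 × cos²(43.9°) = 34400 × 0.5192 = 17860 km².
Ratio = 30030 / 17860 ≈ 1.68.

1.68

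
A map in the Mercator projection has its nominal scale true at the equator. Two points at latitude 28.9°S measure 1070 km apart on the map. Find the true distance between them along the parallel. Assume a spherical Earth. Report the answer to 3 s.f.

937 km

For Mercator, h = k = sec φ (a conformal cylindrical projection has a single point scale, 1/cos φ).
Along the parallel at 28.9°, map distances are exaggerated by k = sec 28.9° = 1.142.
True distance = 1070 / 1.142 = 1070 × cos 28.9° ≈ 937 km.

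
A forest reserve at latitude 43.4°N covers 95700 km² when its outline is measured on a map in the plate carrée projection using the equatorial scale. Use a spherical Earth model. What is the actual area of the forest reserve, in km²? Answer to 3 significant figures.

69500 km²

Plate carrée maps x = Rλ, y = Rφ. The meridian scale is h = 1 and the parallel scale is k = 1/cos φ = sec φ.
Areal scale = h·k = 1 × sec φ; at 43.4°, h = 1.000, k = 1.376, so h·k = 1.376.
True area = apparent / (areal scale) = 95700 / 1.376 ≈ 69500 km².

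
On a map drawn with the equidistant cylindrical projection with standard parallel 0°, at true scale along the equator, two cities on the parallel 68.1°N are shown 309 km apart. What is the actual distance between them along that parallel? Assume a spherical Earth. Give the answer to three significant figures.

115 km

Plate carrée maps x = Rλ, y = Rφ. The meridian scale is h = 1 and the parallel scale is k = 1/cos φ = sec φ.
Along the parallel at 68.1°, map distances are exaggerated by k = sec 68.1° = 2.681.
True distance = 309 / 2.681 = 309 × cos 68.1° ≈ 115 km.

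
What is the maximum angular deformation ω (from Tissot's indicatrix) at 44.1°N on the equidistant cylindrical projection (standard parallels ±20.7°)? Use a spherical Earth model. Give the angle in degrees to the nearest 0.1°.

In the equirectangular projection with standard parallel φ₀ = 20.7° (x = Rλ cos φ₀, y = Rφ), meridians are true-scale (h = 1) and the parallel scale is k = cos φ₀ / cos φ.
At 44.1°: h = 1.000, k = 1.303; principal scales a = 1.303, b = 1.000.
sin(ω/2) = (a − b)/(a + b) = 0.3026/2.303 = 0.1314, so ω = 2 arcsin(0.1314) ≈ 15.1°.

15.1°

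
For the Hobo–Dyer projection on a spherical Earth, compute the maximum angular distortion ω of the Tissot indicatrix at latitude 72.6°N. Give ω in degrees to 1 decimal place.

The Hobo–Dyer projection is cylindrical equal-area with φ₀ = 37.5°. For cylindrical equal-area with standard parallel φ₀, h = cos φ / cos φ₀ and k = cos φ₀ / cos φ, so h·k = 1.
At 72.6°: h = 0.3769, k = 2.653; principal scales a = 2.653, b = 0.3769.
sin(ω/2) = (a − b)/(a + b) = 2.276/3.030 = 0.7512, so ω = 2 arcsin(0.7512) ≈ 97.4°.

97.4°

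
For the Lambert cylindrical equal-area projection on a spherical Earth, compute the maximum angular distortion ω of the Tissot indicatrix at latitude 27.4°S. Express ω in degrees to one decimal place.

13.6°

The Lambert cylindrical equal-area projection is the cylindrical equal-area projection with its standard parallel at the equator (φ₀ = 0). For cylindrical equal-area with standard parallel φ₀, h = cos φ / cos φ₀ and k = cos φ₀ / cos φ, so h·k = 1.
At 27.4°: h = 0.8878, k = 1.126; principal scales a = 1.126, b = 0.8878.
sin(ω/2) = (a − b)/(a + b) = 0.2385/2.014 = 0.1184, so ω = 2 arcsin(0.1184) ≈ 13.6°.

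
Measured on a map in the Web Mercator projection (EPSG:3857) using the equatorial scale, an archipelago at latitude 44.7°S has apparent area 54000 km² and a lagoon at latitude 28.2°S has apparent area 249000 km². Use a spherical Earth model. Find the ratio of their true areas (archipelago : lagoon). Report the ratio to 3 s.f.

Since Mercator area scale is 1/cos²φ, the true area equals the apparent area multiplied by cos²φ.
True area of archipelago: 54000 × cos²(44.7°) = 54000 × 0.5052 = 27280 km².
True area of lagoon: 249000 × cos²(28.2°) = 249000 × 0.7767 = 193400 km².
Ratio = 27280 / 193400 ≈ 0.141.

0.141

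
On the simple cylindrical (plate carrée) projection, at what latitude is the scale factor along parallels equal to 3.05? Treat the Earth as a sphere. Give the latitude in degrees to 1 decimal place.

70.9°

Plate carrée: h = 1, k = sec φ along parallels.
sec φ = 3.05  ⇒  cos φ = 0.3279  ⇒  φ ≈ 70.9°.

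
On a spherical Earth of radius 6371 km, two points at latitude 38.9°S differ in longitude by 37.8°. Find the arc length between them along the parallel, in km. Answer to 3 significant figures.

3270 km

Arc length along a parallel = R cos φ · Δλ (with Δλ in radians).
= 6371 × cos 38.9° × (37.8° × π/180) = 6371 × 0.7782 × 0.6597 ≈ 3270 km.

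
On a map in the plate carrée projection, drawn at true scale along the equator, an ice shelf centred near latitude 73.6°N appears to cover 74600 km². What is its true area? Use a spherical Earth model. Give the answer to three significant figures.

For the equirectangular projection with φ₀ = 0 (plate carrée), h = 1 along meridians and k = sec φ along parallels.
Areal scale = h·k = 1 × sec φ; at 73.6°, h = 1.000, k = 3.542, so h·k = 3.542.
True area = apparent / (areal scale) = 74600 / 3.542 ≈ 21100 km².

21100 km²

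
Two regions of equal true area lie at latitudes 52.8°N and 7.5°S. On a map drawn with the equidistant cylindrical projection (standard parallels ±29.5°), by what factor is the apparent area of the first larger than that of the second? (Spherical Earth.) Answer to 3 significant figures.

In the equirectangular projection with standard parallel φ₀ = 29.5° (x = Rλ cos φ₀, y = Rφ), meridians are true-scale (h = 1) and the parallel scale is k = cos φ₀ / cos φ.
Areal scale at 52.8°: h·k = 1.000 × 1.440 = 1.440.
Areal scale at 7.5°: h·k = 1.000 × 0.8779 = 0.8779.
Ratio = 1.440/0.8779 ≈ 1.64.

1.64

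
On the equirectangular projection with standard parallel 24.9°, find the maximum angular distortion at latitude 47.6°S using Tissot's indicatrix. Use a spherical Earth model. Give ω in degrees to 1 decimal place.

The equidistant cylindrical projection with φ₀ = 24.9° has h = 1 (meridians true) and k = cos φ₀ / cos φ along parallels.
At 47.6°: h = 1.000, k = 1.345; principal scales a = 1.345, b = 1.000.
sin(ω/2) = (a − b)/(a + b) = 0.3452/2.345 = 0.1472, so ω = 2 arcsin(0.1472) ≈ 16.9°.

16.9°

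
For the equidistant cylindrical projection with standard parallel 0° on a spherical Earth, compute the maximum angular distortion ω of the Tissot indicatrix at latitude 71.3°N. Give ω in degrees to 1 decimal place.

In the plate carrée (x = Rλ, y = Rφ), meridians are true-scale (h = 1) and parallels are stretched by k = sec φ.
At 71.3°: h = 1.000, k = 3.119; principal scales a = 3.119, b = 1.000.
sin(ω/2) = (a − b)/(a + b) = 2.119/4.119 = 0.5144, so ω = 2 arcsin(0.5144) ≈ 61.9°.

61.9°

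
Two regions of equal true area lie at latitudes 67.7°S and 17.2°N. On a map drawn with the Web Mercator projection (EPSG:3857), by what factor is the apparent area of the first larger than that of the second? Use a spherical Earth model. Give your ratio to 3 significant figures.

Mercator is conformal with k = sec φ, so areal scale = k² = sec²φ.
At 67.7°: sec²(67.7°) = 1/0.3795² = 6.945.
At 17.2°: sec²(17.2°) = 1/0.9553² = 1.096.
Ratio = 6.945/1.096 = cos²(17.2°)/cos²(67.7°) ≈ 6.34.

6.34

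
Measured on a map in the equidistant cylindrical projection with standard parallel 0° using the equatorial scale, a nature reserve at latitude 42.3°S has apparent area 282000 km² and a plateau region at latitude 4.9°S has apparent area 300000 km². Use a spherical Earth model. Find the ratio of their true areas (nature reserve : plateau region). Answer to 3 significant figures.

0.698

Plate carrée has h = 1 and k = sec φ, giving areal scale sec φ; true area = (apparent area) · cos φ.
True area of nature reserve: 282000 × cos(42.3°) = 282000 × 0.7396 = 208600 km².
True area of plateau region: 300000 × cos(4.9°) = 300000 × 0.9963 = 298900 km².
Ratio = 208600 / 298900 ≈ 0.698.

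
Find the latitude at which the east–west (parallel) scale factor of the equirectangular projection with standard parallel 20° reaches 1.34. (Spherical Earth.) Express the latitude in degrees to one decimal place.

In the equirectangular projection with standard parallel φ₀ = 20° (x = Rλ cos φ₀, y = Rφ), meridians are true-scale (h = 1) and the parallel scale is k = cos φ₀ / cos φ.
k = cos φ₀ / cos φ = 1.34  ⇒  cos φ = cos 20° / 1.34 = 0.7013.
φ = arccos(0.7013) ≈ 45.5°.

45.5°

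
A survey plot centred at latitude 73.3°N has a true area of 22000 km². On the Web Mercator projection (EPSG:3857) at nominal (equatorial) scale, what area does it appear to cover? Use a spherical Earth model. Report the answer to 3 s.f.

For Mercator, h = k = sec φ (a conformal cylindrical projection has a single point scale, 1/cos φ).
Areal scale = k² = sec²φ = 1/cos²(73.3°) = 1/0.2874² = 12.11.
Apparent area = 22000 × 12.11 ≈ 266000 km².

266000 km²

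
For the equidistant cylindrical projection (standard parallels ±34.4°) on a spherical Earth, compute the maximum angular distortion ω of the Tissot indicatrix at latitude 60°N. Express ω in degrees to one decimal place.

28.4°

In the equirectangular projection with standard parallel φ₀ = 34.4° (x = Rλ cos φ₀, y = Rφ), meridians are true-scale (h = 1) and the parallel scale is k = cos φ₀ / cos φ.
At 60°: h = 1.000, k = 1.650; principal scales a = 1.650, b = 1.000.
sin(ω/2) = (a − b)/(a + b) = 0.6502/2.650 = 0.2453, so ω = 2 arcsin(0.2453) ≈ 28.4°.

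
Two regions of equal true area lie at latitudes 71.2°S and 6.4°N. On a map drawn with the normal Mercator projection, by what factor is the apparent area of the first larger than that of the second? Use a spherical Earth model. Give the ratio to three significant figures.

Mercator areal scale is sec²φ.
At 71.2°: sec²(71.2°) = 1/0.3223² = 9.629.
At 6.4°: sec²(6.4°) = 1/0.9938² = 1.013.
Ratio = 9.629/1.013 = cos²(6.4°)/cos²(71.2°) ≈ 9.51.

9.51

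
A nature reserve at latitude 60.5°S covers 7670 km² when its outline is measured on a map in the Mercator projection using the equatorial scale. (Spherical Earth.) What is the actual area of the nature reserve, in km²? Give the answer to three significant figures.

The Mercator projection is conformal; its linear scale factor is the same in every direction and equals sec φ = 1/cos φ.
Areal scale = k² = sec²φ = 1/cos²(60.5°) = 1/0.4924² = 4.124.
True area = apparent / (areal scale) = 7670 / 4.124 ≈ 1860 km².

1860 km²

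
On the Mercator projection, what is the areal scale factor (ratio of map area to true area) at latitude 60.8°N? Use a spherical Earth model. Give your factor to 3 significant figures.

4.20

Mercator is conformal, so the point scale is isotropic: h = k = sec φ = 1/cos φ.
Areal scale = k² = sec²φ = 1/cos²(60.8°) = 1/0.4879² = 4.202.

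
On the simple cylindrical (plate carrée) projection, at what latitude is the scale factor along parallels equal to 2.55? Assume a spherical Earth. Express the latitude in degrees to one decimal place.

66.9°

Plate carrée: h = 1, k = sec φ along parallels.
sec φ = 2.55  ⇒  cos φ = 0.3922  ⇒  φ ≈ 66.9°.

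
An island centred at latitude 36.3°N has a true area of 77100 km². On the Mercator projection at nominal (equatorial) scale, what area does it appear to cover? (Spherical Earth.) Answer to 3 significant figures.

The Mercator projection is conformal; its linear scale factor is the same in every direction and equals sec φ = 1/cos φ.
Areal scale = k² = sec²φ = 1/cos²(36.3°) = 1/0.8059² = 1.540.
Apparent area = 77100 × 1.540 ≈ 119000 km².

119000 km²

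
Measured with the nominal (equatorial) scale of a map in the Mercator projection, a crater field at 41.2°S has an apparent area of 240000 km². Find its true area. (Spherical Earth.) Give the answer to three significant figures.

For Mercator, h = k = sec φ (a conformal cylindrical projection has a single point scale, 1/cos φ).
Areal scale = k² = sec²φ = 1/cos²(41.2°) = 1/0.7524² = 1.766.
True area = apparent / (areal scale) = 240000 / 1.766 ≈ 136000 km².

136000 km²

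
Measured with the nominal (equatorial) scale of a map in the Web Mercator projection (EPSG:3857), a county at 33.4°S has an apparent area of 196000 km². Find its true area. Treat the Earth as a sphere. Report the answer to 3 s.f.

The Mercator projection is conformal; its linear scale factor is the same in every direction and equals sec φ = 1/cos φ.
Areal scale = k² = sec²φ = 1/cos²(33.4°) = 1/0.8348² = 1.435.
True area = apparent / (areal scale) = 196000 / 1.435 ≈ 137000 km².

137000 km²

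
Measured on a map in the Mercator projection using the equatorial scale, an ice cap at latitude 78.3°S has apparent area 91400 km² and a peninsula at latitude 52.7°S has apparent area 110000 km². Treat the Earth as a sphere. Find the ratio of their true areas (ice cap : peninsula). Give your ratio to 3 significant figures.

Mercator's areal exaggeration is sec²φ; hence true area = (apparent area) · cos²φ.
True area of ice cap: 91400 × cos²(78.3°) = 91400 × 0.04112 = 3759 km².
True area of peninsula: 110000 × cos²(52.7°) = 110000 × 0.3672 = 40390 km².
Ratio = 3759 / 40390 ≈ 0.0930.

0.0930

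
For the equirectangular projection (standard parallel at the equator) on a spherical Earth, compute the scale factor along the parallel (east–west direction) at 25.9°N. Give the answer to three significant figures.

Plate carrée maps x = Rλ, y = Rφ. The meridian scale is h = 1 and the parallel scale is k = 1/cos φ = sec φ.
k = 1/cos 25.9° = 1/0.8996 = 1.112.

1.11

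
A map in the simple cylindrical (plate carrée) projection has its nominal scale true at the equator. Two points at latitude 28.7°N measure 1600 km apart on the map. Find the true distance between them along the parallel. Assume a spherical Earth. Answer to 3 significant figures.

1400 km

In the plate carrée (x = Rλ, y = Rφ), meridians are true-scale (h = 1) and parallels are stretched by k = sec φ.
Along the parallel at 28.7°, map distances are exaggerated by k = sec 28.7° = 1.140.
True distance = 1600 / 1.140 = 1600 × cos 28.7° ≈ 1400 km.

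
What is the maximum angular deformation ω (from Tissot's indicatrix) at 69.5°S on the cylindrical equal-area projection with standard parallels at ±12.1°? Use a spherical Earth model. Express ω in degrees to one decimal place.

101.2°

Cylindrical equal-area (φ₀ = 12.1°): h = cos φ / cos 12.1° along meridians, k = cos 12.1° / cos φ along parallels; h·k = 1.
At 69.5°: h = 0.3582, k = 2.792; principal scales a = 2.792, b = 0.3582.
sin(ω/2) = (a − b)/(a + b) = 2.434/3.150 = 0.7726, so ω = 2 arcsin(0.7726) ≈ 101.2°.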